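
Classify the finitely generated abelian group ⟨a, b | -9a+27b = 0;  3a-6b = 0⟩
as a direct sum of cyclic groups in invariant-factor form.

Answer: M ≅ ℤ/3 ⊕ ℤ/9

Derivation:
rank_ℚ(R)=2; free=2−2=0
SNF(R) diag = [3, 9] → torsion [3, 9]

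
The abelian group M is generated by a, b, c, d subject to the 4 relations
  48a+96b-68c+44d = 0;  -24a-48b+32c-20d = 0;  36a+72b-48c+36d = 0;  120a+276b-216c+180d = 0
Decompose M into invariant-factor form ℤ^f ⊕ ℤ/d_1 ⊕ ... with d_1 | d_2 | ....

rank_ℚ(R)=4; free=4−4=0
SNF(R) diag = [4, 12, 12, 36] → torsion [4, 12, 12, 36]

Answer: M ≅ ℤ/4 ⊕ ℤ/12 ⊕ ℤ/12 ⊕ ℤ/36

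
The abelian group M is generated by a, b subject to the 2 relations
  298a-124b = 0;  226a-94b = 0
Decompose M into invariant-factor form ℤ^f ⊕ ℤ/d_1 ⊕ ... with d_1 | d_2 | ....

Answer: M ≅ ℤ/2 ⊕ ℤ/6

Derivation:
rank_ℚ(R)=2; free=2−2=0
SNF(R) diag = [2, 6] → torsion [2, 6]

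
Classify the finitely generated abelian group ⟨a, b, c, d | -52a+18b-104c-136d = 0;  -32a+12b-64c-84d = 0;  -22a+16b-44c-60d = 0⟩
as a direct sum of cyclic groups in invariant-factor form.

Answer: M ≅ ℤ^1 ⊕ ℤ/2 ⊕ ℤ/2 ⊕ ℤ/4

Derivation:
rank_ℚ(R)=3; free=4−3=1
SNF(R) diag = [2, 2, 4] → torsion [2, 2, 4]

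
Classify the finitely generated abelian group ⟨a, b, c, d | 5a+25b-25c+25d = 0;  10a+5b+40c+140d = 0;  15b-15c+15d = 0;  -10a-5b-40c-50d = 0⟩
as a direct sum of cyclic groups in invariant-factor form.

rank_ℚ(R)=4; free=4−4=0
SNF(R) diag = [5, 15, 45, 90] → torsion [5, 15, 45, 90]

Answer: M ≅ ℤ/5 ⊕ ℤ/15 ⊕ ℤ/45 ⊕ ℤ/90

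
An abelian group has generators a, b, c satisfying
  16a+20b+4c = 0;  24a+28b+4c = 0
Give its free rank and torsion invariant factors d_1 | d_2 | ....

rank_ℚ(R)=2; free=3−2=1
SNF(R) diag = [4, 8] → torsion [4, 8]

Answer: M ≅ ℤ^1 ⊕ ℤ/4 ⊕ ℤ/8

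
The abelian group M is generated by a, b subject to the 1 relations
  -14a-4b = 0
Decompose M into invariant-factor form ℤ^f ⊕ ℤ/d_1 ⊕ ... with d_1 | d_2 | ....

rank_ℚ(R)=1; free=2−1=1
SNF(R) diag = [2] → torsion [2]

Answer: M ≅ ℤ^1 ⊕ ℤ/2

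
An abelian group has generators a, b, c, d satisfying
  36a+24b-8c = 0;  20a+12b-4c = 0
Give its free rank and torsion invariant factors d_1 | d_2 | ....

Answer: M ≅ ℤ^2 ⊕ ℤ/4 ⊕ ℤ/4

Derivation:
rank_ℚ(R)=2; free=4−2=2
SNF(R) diag = [4, 4] → torsion [4, 4]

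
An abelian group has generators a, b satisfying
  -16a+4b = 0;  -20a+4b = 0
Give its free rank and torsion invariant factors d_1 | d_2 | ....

Answer: M ≅ ℤ/4 ⊕ ℤ/4

Derivation:
rank_ℚ(R)=2; free=2−2=0
SNF(R) diag = [4, 4] → torsion [4, 4]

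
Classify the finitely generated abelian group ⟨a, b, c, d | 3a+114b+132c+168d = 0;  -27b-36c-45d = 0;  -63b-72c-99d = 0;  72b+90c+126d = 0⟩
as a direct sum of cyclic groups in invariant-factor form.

rank_ℚ(R)=4; free=4−4=0
SNF(R) diag = [3, 9, 18, 18] → torsion [3, 9, 18, 18]

Answer: M ≅ ℤ/3 ⊕ ℤ/9 ⊕ ℤ/18 ⊕ ℤ/18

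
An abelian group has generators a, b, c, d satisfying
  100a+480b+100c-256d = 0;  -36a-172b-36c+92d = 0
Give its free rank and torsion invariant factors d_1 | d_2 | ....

rank_ℚ(R)=2; free=4−2=2
SNF(R) diag = [4, 4] → torsion [4, 4]

Answer: M ≅ ℤ^2 ⊕ ℤ/4 ⊕ ℤ/4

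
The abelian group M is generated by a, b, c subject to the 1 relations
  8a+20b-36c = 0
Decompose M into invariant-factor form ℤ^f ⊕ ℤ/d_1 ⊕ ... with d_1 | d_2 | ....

Answer: M ≅ ℤ^2 ⊕ ℤ/4

Derivation:
rank_ℚ(R)=1; free=3−1=2
SNF(R) diag = [4] → torsion [4]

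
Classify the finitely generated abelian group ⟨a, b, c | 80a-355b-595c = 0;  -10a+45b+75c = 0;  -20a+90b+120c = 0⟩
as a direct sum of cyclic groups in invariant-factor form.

Answer: M ≅ ℤ/5 ⊕ ℤ/10 ⊕ ℤ/30

Derivation:
rank_ℚ(R)=3; free=3−3=0
SNF(R) diag = [5, 10, 30] → torsion [5, 10, 30]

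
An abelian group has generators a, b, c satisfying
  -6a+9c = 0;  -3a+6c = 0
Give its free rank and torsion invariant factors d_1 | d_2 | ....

rank_ℚ(R)=2; free=3−2=1
SNF(R) diag = [3, 3] → torsion [3, 3]

Answer: M ≅ ℤ^1 ⊕ ℤ/3 ⊕ ℤ/3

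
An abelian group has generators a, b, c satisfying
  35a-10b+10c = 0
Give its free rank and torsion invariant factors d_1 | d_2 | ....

Answer: M ≅ ℤ^2 ⊕ ℤ/5

Derivation:
rank_ℚ(R)=1; free=3−1=2
SNF(R) diag = [5] → torsion [5]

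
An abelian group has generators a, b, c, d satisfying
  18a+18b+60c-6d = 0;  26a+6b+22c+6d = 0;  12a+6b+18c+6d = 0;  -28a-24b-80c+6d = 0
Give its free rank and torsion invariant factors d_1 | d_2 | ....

rank_ℚ(R)=4; free=4−4=0
SNF(R) diag = [2, 6, 6, 6] → torsion [2, 6, 6, 6]

Answer: M ≅ ℤ/2 ⊕ ℤ/6 ⊕ ℤ/6 ⊕ ℤ/6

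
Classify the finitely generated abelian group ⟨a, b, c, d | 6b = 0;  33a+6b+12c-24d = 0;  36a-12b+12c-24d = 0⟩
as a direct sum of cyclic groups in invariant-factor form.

rank_ℚ(R)=3; free=4−3=1
SNF(R) diag = [3, 6, 12] → torsion [3, 6, 12]

Answer: M ≅ ℤ^1 ⊕ ℤ/3 ⊕ ℤ/6 ⊕ ℤ/12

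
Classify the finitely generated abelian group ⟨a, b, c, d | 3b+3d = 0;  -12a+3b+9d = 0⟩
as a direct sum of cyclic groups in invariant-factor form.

Answer: M ≅ ℤ^2 ⊕ ℤ/3 ⊕ ℤ/6

Derivation:
rank_ℚ(R)=2; free=4−2=2
SNF(R) diag = [3, 6] → torsion [3, 6]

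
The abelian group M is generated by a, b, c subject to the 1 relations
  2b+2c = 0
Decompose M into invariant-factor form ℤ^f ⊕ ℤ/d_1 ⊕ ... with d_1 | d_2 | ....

Answer: M ≅ ℤ^2 ⊕ ℤ/2

Derivation:
rank_ℚ(R)=1; free=3−1=2
SNF(R) diag = [2] → torsion [2]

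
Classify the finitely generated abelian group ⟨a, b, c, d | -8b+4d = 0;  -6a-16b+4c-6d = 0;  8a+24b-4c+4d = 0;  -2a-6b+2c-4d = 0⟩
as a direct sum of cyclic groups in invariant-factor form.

Answer: M ≅ ℤ/2 ⊕ ℤ/2 ⊕ ℤ/4 ⊕ ℤ/4

Derivation:
rank_ℚ(R)=4; free=4−4=0
SNF(R) diag = [2, 2, 4, 4] → torsion [2, 2, 4, 4]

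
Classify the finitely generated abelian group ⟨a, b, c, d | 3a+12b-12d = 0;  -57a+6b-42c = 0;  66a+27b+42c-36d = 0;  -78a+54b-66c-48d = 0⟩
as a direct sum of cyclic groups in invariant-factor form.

rank_ℚ(R)=4; free=4−4=0
SNF(R) diag = [3, 3, 6, 12] → torsion [3, 3, 6, 12]

Answer: M ≅ ℤ/3 ⊕ ℤ/3 ⊕ ℤ/6 ⊕ ℤ/12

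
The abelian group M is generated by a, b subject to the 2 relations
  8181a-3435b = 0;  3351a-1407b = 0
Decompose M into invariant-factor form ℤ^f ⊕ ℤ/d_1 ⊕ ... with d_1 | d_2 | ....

Answer: M ≅ ℤ/3 ⊕ ℤ/6

Derivation:
rank_ℚ(R)=2; free=2−2=0
SNF(R) diag = [3, 6] → torsion [3, 6]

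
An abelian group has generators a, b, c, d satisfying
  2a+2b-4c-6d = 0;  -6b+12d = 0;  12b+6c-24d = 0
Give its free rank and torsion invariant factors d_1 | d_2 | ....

Answer: M ≅ ℤ^1 ⊕ ℤ/2 ⊕ ℤ/6 ⊕ ℤ/6

Derivation:
rank_ℚ(R)=3; free=4−3=1
SNF(R) diag = [2, 6, 6] → torsion [2, 6, 6]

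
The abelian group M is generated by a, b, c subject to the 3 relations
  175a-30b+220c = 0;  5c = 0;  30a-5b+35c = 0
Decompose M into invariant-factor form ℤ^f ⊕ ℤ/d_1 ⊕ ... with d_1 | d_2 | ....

rank_ℚ(R)=3; free=3−3=0
SNF(R) diag = [5, 5, 5] → torsion [5, 5, 5]

Answer: M ≅ ℤ/5 ⊕ ℤ/5 ⊕ ℤ/5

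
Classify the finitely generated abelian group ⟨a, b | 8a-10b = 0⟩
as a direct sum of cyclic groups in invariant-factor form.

Answer: M ≅ ℤ^1 ⊕ ℤ/2

Derivation:
rank_ℚ(R)=1; free=2−1=1
SNF(R) diag = [2] → torsion [2]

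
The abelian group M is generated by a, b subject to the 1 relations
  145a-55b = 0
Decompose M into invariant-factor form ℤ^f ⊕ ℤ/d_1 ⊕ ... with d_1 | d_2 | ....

rank_ℚ(R)=1; free=2−1=1
SNF(R) diag = [5] → torsion [5]

Answer: M ≅ ℤ^1 ⊕ ℤ/5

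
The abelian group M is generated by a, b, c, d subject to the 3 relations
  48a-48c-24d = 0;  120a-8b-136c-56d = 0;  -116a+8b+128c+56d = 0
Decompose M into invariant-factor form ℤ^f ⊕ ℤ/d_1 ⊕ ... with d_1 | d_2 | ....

Answer: M ≅ ℤ^1 ⊕ ℤ/4 ⊕ ℤ/8 ⊕ ℤ/24

Derivation:
rank_ℚ(R)=3; free=4−3=1
SNF(R) diag = [4, 8, 24] → torsion [4, 8, 24]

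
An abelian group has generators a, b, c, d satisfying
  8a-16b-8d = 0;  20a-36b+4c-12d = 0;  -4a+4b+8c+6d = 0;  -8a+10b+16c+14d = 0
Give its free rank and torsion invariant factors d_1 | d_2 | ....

rank_ℚ(R)=4; free=4−4=0
SNF(R) diag = [2, 2, 4, 8] → torsion [2, 2, 4, 8]

Answer: M ≅ ℤ/2 ⊕ ℤ/2 ⊕ ℤ/4 ⊕ ℤ/8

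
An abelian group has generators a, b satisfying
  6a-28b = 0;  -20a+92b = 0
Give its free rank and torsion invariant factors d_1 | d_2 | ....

rank_ℚ(R)=2; free=2−2=0
SNF(R) diag = [2, 4] → torsion [2, 4]

Answer: M ≅ ℤ/2 ⊕ ℤ/4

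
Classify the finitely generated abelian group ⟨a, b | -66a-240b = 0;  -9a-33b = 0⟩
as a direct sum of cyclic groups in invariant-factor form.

rank_ℚ(R)=2; free=2−2=0
SNF(R) diag = [3, 6] → torsion [3, 6]

Answer: M ≅ ℤ/3 ⊕ ℤ/6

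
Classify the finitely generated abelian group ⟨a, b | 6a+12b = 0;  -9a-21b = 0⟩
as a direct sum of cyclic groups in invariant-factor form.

Answer: M ≅ ℤ/3 ⊕ ℤ/6

Derivation:
rank_ℚ(R)=2; free=2−2=0
SNF(R) diag = [3, 6] → torsion [3, 6]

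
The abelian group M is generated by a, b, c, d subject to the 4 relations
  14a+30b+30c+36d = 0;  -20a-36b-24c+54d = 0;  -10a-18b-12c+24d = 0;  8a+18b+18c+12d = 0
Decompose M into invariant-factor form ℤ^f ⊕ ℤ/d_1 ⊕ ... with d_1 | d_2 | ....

Answer: M ≅ ℤ/2 ⊕ ℤ/6 ⊕ ℤ/6 ⊕ ℤ/6

Derivation:
rank_ℚ(R)=4; free=4−4=0
SNF(R) diag = [2, 6, 6, 6] → torsion [2, 6, 6, 6]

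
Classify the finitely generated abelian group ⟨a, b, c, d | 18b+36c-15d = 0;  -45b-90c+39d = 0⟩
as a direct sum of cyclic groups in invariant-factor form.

rank_ℚ(R)=2; free=4−2=2
SNF(R) diag = [3, 9] → torsion [3, 9]

Answer: M ≅ ℤ^2 ⊕ ℤ/3 ⊕ ℤ/9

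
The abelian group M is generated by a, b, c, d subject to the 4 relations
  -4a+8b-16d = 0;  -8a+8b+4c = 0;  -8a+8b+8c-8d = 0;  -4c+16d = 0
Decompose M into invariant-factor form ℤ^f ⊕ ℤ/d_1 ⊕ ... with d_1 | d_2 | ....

rank_ℚ(R)=4; free=4−4=0
SNF(R) diag = [4, 4, 8, 8] → torsion [4, 4, 8, 8]

Answer: M ≅ ℤ/4 ⊕ ℤ/4 ⊕ ℤ/8 ⊕ ℤ/8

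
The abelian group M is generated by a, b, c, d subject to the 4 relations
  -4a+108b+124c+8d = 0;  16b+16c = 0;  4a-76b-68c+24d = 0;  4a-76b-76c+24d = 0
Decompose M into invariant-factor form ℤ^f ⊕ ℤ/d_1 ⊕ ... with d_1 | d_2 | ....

rank_ℚ(R)=4; free=4−4=0
SNF(R) diag = [4, 8, 16, 32] → torsion [4, 8, 16, 32]

Answer: M ≅ ℤ/4 ⊕ ℤ/8 ⊕ ℤ/16 ⊕ ℤ/32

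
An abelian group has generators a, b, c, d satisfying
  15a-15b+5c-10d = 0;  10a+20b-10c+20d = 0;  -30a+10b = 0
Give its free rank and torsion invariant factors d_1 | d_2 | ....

Answer: M ≅ ℤ^1 ⊕ ℤ/5 ⊕ ℤ/10 ⊕ ℤ/10

Derivation:
rank_ℚ(R)=3; free=4−3=1
SNF(R) diag = [5, 10, 10] → torsion [5, 10, 10]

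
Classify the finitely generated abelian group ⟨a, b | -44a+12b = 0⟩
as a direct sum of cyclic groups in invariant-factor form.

Answer: M ≅ ℤ^1 ⊕ ℤ/4

Derivation:
rank_ℚ(R)=1; free=2−1=1
SNF(R) diag = [4] → torsion [4]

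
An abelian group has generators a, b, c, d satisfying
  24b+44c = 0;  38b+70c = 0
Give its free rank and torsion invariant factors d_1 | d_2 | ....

rank_ℚ(R)=2; free=4−2=2
SNF(R) diag = [2, 4] → torsion [2, 4]

Answer: M ≅ ℤ^2 ⊕ ℤ/2 ⊕ ℤ/4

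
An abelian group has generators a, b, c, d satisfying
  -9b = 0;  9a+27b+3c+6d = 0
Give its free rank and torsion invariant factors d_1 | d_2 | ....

Answer: M ≅ ℤ^2 ⊕ ℤ/3 ⊕ ℤ/9

Derivation:
rank_ℚ(R)=2; free=4−2=2
SNF(R) diag = [3, 9] → torsion [3, 9]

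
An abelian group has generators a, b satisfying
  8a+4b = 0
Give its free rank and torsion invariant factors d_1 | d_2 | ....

Answer: M ≅ ℤ^1 ⊕ ℤ/4

Derivation:
rank_ℚ(R)=1; free=2−1=1
SNF(R) diag = [4] → torsion [4]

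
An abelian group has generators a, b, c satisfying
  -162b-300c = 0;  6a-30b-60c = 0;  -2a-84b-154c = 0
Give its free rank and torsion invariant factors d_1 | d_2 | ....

rank_ℚ(R)=3; free=3−3=0
SNF(R) diag = [2, 6, 6] → torsion [2, 6, 6]

Answer: M ≅ ℤ/2 ⊕ ℤ/6 ⊕ ℤ/6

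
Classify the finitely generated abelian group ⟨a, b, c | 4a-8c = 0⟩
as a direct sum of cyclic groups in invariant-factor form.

rank_ℚ(R)=1; free=3−1=2
SNF(R) diag = [4] → torsion [4]

Answer: M ≅ ℤ^2 ⊕ ℤ/4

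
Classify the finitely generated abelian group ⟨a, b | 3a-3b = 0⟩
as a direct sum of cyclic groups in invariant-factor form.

rank_ℚ(R)=1; free=2−1=1
SNF(R) diag = [3] → torsion [3]

Answer: M ≅ ℤ^1 ⊕ ℤ/3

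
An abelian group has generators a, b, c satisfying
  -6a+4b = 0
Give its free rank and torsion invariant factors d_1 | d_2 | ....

rank_ℚ(R)=1; free=3−1=2
SNF(R) diag = [2] → torsion [2]

Answer: M ≅ ℤ^2 ⊕ ℤ/2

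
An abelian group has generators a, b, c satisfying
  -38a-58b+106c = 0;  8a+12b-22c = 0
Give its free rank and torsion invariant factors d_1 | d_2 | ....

Answer: M ≅ ℤ^1 ⊕ ℤ/2 ⊕ ℤ/2

Derivation:
rank_ℚ(R)=2; free=3−2=1
SNF(R) diag = [2, 2] → torsion [2, 2]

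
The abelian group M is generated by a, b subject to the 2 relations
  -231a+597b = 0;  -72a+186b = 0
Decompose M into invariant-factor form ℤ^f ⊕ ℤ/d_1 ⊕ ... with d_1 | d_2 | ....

rank_ℚ(R)=2; free=2−2=0
SNF(R) diag = [3, 6] → torsion [3, 6]

Answer: M ≅ ℤ/3 ⊕ ℤ/6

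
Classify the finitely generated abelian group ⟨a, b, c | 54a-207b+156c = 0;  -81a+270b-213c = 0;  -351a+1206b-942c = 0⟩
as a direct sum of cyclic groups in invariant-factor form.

rank_ℚ(R)=3; free=3−3=0
SNF(R) diag = [3, 9, 27] → torsion [3, 9, 27]

Answer: M ≅ ℤ/3 ⊕ ℤ/9 ⊕ ℤ/27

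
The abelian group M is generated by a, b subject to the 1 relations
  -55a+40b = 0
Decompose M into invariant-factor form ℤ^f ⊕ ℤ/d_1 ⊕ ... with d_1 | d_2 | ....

Answer: M ≅ ℤ^1 ⊕ ℤ/5

Derivation:
rank_ℚ(R)=1; free=2−1=1
SNF(R) diag = [5] → torsion [5]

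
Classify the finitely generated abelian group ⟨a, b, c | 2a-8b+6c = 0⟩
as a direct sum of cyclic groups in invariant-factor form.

rank_ℚ(R)=1; free=3−1=2
SNF(R) diag = [2] → torsion [2]

Answer: M ≅ ℤ^2 ⊕ ℤ/2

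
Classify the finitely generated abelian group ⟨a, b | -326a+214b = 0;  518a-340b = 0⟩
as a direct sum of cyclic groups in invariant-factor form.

Answer: M ≅ ℤ/2 ⊕ ℤ/6

Derivation:
rank_ℚ(R)=2; free=2−2=0
SNF(R) diag = [2, 6] → torsion [2, 6]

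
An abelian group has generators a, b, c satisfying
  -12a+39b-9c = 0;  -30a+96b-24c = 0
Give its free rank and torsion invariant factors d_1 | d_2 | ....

Answer: M ≅ ℤ^1 ⊕ ℤ/3 ⊕ ℤ/6

Derivation:
rank_ℚ(R)=2; free=3−2=1
SNF(R) diag = [3, 6] → torsion [3, 6]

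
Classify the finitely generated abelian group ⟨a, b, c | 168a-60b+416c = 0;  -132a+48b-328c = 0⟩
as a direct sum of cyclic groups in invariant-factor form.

Answer: M ≅ ℤ^1 ⊕ ℤ/4 ⊕ ℤ/12

Derivation:
rank_ℚ(R)=2; free=3−2=1
SNF(R) diag = [4, 12] → torsion [4, 12]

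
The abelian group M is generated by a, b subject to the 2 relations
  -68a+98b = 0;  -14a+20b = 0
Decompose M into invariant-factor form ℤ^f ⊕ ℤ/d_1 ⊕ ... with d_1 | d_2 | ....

Answer: M ≅ ℤ/2 ⊕ ℤ/6

Derivation:
rank_ℚ(R)=2; free=2−2=0
SNF(R) diag = [2, 6] → torsion [2, 6]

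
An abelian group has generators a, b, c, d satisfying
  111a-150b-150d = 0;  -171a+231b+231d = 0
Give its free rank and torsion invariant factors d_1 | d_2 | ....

Answer: M ≅ ℤ^2 ⊕ ℤ/3 ⊕ ℤ/3

Derivation:
rank_ℚ(R)=2; free=4−2=2
SNF(R) diag = [3, 3] → torsion [3, 3]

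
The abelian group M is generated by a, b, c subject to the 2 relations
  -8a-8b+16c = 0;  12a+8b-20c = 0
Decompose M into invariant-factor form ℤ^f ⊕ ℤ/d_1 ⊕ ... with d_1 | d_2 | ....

Answer: M ≅ ℤ^1 ⊕ ℤ/4 ⊕ ℤ/8

Derivation:
rank_ℚ(R)=2; free=3−2=1
SNF(R) diag = [4, 8] → torsion [4, 8]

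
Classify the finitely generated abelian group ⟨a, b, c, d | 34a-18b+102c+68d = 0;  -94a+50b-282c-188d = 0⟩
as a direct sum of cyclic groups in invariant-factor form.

rank_ℚ(R)=2; free=4−2=2
SNF(R) diag = [2, 4] → torsion [2, 4]

Answer: M ≅ ℤ^2 ⊕ ℤ/2 ⊕ ℤ/4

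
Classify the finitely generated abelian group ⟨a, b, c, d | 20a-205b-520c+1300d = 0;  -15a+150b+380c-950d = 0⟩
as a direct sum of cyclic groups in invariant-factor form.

Answer: M ≅ ℤ^2 ⊕ ℤ/5 ⊕ ℤ/5

Derivation:
rank_ℚ(R)=2; free=4−2=2
SNF(R) diag = [5, 5] → torsion [5, 5]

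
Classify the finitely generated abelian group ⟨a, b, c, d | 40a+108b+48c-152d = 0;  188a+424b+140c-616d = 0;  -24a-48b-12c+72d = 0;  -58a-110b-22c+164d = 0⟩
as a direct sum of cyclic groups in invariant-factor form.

rank_ℚ(R)=4; free=4−4=0
SNF(R) diag = [2, 4, 12, 24] → torsion [2, 4, 12, 24]

Answer: M ≅ ℤ/2 ⊕ ℤ/4 ⊕ ℤ/12 ⊕ ℤ/24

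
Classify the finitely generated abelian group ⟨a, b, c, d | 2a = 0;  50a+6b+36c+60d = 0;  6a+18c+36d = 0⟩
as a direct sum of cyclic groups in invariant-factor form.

Answer: M ≅ ℤ^1 ⊕ ℤ/2 ⊕ ℤ/6 ⊕ ℤ/18

Derivation:
rank_ℚ(R)=3; free=4−3=1
SNF(R) diag = [2, 6, 18] → torsion [2, 6, 18]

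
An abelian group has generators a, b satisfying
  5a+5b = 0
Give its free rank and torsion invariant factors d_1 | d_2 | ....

rank_ℚ(R)=1; free=2−1=1
SNF(R) diag = [5] → torsion [5]

Answer: M ≅ ℤ^1 ⊕ ℤ/5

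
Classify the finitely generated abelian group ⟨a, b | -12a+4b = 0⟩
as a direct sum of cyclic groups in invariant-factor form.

rank_ℚ(R)=1; free=2−1=1
SNF(R) diag = [4] → torsion [4]

Answer: M ≅ ℤ^1 ⊕ ℤ/4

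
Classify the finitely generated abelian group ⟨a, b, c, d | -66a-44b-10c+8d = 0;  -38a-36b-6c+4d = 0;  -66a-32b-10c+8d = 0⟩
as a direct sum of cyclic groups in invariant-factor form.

rank_ℚ(R)=3; free=4−3=1
SNF(R) diag = [2, 4, 12] → torsion [2, 4, 12]

Answer: M ≅ ℤ^1 ⊕ ℤ/2 ⊕ ℤ/4 ⊕ ℤ/12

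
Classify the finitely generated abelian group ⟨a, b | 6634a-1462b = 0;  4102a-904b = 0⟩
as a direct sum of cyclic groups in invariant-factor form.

rank_ℚ(R)=2; free=2−2=0
SNF(R) diag = [2, 6] → torsion [2, 6]

Answer: M ≅ ℤ/2 ⊕ ℤ/6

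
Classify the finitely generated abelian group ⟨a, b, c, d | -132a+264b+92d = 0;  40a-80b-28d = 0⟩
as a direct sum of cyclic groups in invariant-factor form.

Answer: M ≅ ℤ^2 ⊕ ℤ/4 ⊕ ℤ/4

Derivation:
rank_ℚ(R)=2; free=4−2=2
SNF(R) diag = [4, 4] → torsion [4, 4]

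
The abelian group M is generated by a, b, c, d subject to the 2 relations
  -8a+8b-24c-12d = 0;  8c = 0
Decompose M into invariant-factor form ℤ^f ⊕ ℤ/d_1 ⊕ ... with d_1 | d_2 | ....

rank_ℚ(R)=2; free=4−2=2
SNF(R) diag = [4, 8] → torsion [4, 8]

Answer: M ≅ ℤ^2 ⊕ ℤ/4 ⊕ ℤ/8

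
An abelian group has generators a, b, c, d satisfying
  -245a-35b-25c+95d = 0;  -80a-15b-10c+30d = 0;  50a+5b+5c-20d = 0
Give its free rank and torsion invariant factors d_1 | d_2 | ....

Answer: M ≅ ℤ^1 ⊕ ℤ/5 ⊕ ℤ/5 ⊕ ℤ/5

Derivation:
rank_ℚ(R)=3; free=4−3=1
SNF(R) diag = [5, 5, 5] → torsion [5, 5, 5]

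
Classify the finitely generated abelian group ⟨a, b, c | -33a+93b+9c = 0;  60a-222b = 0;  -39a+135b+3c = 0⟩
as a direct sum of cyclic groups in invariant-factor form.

rank_ℚ(R)=3; free=3−3=0
SNF(R) diag = [3, 6, 12] → torsion [3, 6, 12]

Answer: M ≅ ℤ/3 ⊕ ℤ/6 ⊕ ℤ/12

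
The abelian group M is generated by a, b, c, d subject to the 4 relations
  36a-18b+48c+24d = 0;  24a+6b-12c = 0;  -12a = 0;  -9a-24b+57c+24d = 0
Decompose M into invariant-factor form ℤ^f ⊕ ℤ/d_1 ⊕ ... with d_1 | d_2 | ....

Answer: M ≅ ℤ/3 ⊕ ℤ/6 ⊕ ℤ/12 ⊕ ℤ/24

Derivation:
rank_ℚ(R)=4; free=4−4=0
SNF(R) diag = [3, 6, 12, 24] → torsion [3, 6, 12, 24]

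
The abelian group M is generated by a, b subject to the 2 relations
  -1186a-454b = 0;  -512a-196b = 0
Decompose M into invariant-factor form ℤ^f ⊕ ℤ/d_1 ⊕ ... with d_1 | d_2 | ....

Answer: M ≅ ℤ/2 ⊕ ℤ/4

Derivation:
rank_ℚ(R)=2; free=2−2=0
SNF(R) diag = [2, 4] → torsion [2, 4]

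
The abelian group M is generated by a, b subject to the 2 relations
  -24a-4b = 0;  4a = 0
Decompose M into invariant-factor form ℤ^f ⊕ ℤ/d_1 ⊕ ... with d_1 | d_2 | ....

rank_ℚ(R)=2; free=2−2=0
SNF(R) diag = [4, 4] → torsion [4, 4]

Answer: M ≅ ℤ/4 ⊕ ℤ/4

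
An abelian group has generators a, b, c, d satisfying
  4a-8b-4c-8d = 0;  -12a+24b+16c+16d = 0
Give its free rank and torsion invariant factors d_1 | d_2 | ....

Answer: M ≅ ℤ^2 ⊕ ℤ/4 ⊕ ℤ/4

Derivation:
rank_ℚ(R)=2; free=4−2=2
SNF(R) diag = [4, 4] → torsion [4, 4]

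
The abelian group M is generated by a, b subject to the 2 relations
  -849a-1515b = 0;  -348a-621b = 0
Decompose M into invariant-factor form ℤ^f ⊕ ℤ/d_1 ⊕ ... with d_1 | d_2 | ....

rank_ℚ(R)=2; free=2−2=0
SNF(R) diag = [3, 3] → torsion [3, 3]

Answer: M ≅ ℤ/3 ⊕ ℤ/3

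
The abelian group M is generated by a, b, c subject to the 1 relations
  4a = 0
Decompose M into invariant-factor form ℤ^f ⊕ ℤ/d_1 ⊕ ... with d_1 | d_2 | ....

Answer: M ≅ ℤ^2 ⊕ ℤ/4

Derivation:
rank_ℚ(R)=1; free=3−1=2
SNF(R) diag = [4] → torsion [4]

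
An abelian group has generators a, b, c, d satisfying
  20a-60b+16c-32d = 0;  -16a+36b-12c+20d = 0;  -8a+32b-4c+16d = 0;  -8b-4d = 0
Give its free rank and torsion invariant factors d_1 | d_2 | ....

rank_ℚ(R)=4; free=4−4=0
SNF(R) diag = [4, 4, 4, 4] → torsion [4, 4, 4, 4]

Answer: M ≅ ℤ/4 ⊕ ℤ/4 ⊕ ℤ/4 ⊕ ℤ/4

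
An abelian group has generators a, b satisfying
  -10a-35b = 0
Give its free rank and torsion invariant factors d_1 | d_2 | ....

Answer: M ≅ ℤ^1 ⊕ ℤ/5

Derivation:
rank_ℚ(R)=1; free=2−1=1
SNF(R) diag = [5] → torsion [5]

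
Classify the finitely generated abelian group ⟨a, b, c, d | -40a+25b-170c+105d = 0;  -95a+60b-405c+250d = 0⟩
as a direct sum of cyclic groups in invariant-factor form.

rank_ℚ(R)=2; free=4−2=2
SNF(R) diag = [5, 5] → torsion [5, 5]

Answer: M ≅ ℤ^2 ⊕ ℤ/5 ⊕ ℤ/5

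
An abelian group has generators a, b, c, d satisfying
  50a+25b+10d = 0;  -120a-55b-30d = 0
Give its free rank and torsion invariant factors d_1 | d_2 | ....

Answer: M ≅ ℤ^2 ⊕ ℤ/5 ⊕ ℤ/10

Derivation:
rank_ℚ(R)=2; free=4−2=2
SNF(R) diag = [5, 10] → torsion [5, 10]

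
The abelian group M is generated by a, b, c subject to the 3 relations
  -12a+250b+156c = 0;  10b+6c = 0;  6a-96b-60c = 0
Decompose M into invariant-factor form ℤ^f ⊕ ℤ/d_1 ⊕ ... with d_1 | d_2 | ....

rank_ℚ(R)=3; free=3−3=0
SNF(R) diag = [2, 6, 6] → torsion [2, 6, 6]

Answer: M ≅ ℤ/2 ⊕ ℤ/6 ⊕ ℤ/6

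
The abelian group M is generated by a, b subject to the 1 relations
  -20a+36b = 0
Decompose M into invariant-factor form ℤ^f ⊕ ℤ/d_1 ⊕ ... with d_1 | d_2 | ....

Answer: M ≅ ℤ^1 ⊕ ℤ/4

Derivation:
rank_ℚ(R)=1; free=2−1=1
SNF(R) diag = [4] → torsion [4]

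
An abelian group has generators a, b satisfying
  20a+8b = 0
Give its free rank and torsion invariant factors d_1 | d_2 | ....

Answer: M ≅ ℤ^1 ⊕ ℤ/4

Derivation:
rank_ℚ(R)=1; free=2−1=1
SNF(R) diag = [4] → torsion [4]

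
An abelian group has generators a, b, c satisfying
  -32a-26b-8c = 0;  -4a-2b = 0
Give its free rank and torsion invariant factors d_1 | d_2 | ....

rank_ℚ(R)=2; free=3−2=1
SNF(R) diag = [2, 4] → torsion [2, 4]

Answer: M ≅ ℤ^1 ⊕ ℤ/2 ⊕ ℤ/4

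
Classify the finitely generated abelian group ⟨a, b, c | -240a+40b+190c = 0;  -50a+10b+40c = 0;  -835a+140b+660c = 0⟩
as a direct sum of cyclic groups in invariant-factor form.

Answer: M ≅ ℤ/5 ⊕ ℤ/10 ⊕ ℤ/10

Derivation:
rank_ℚ(R)=3; free=3−3=0
SNF(R) diag = [5, 10, 10] → torsion [5, 10, 10]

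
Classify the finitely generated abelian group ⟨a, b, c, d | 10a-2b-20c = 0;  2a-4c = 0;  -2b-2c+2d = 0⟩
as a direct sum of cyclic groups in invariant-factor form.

Answer: M ≅ ℤ^1 ⊕ ℤ/2 ⊕ ℤ/2 ⊕ ℤ/2

Derivation:
rank_ℚ(R)=3; free=4−3=1
SNF(R) diag = [2, 2, 2] → torsion [2, 2, 2]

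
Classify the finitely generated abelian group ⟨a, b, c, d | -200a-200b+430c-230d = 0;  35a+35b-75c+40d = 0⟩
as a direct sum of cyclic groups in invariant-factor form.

rank_ℚ(R)=2; free=4−2=2
SNF(R) diag = [5, 10] → torsion [5, 10]

Answer: M ≅ ℤ^2 ⊕ ℤ/5 ⊕ ℤ/10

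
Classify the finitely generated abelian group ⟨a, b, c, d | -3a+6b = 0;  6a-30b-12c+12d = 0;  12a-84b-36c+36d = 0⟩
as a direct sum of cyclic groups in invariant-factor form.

rank_ℚ(R)=3; free=4−3=1
SNF(R) diag = [3, 6, 12] → torsion [3, 6, 12]

Answer: M ≅ ℤ^1 ⊕ ℤ/3 ⊕ ℤ/6 ⊕ ℤ/12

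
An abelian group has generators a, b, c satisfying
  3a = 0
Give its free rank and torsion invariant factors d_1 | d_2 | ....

Answer: M ≅ ℤ^2 ⊕ ℤ/3

Derivation:
rank_ℚ(R)=1; free=3−1=2
SNF(R) diag = [3] → torsion [3]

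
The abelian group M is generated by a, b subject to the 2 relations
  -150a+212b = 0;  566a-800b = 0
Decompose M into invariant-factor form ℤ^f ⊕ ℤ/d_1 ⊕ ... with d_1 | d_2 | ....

Answer: M ≅ ℤ/2 ⊕ ℤ/4

Derivation:
rank_ℚ(R)=2; free=2−2=0
SNF(R) diag = [2, 4] → torsion [2, 4]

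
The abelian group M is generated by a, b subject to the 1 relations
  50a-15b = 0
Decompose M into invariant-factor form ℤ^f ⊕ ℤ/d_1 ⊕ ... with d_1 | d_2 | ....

Answer: M ≅ ℤ^1 ⊕ ℤ/5

Derivation:
rank_ℚ(R)=1; free=2−1=1
SNF(R) diag = [5] → torsion [5]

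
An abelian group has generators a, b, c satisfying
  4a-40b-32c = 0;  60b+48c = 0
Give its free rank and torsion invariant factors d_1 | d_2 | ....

Answer: M ≅ ℤ^1 ⊕ ℤ/4 ⊕ ℤ/12

Derivation:
rank_ℚ(R)=2; free=3−2=1
SNF(R) diag = [4, 12] → torsion [4, 12]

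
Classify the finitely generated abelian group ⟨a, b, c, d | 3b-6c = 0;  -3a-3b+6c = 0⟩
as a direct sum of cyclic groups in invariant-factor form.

Answer: M ≅ ℤ^2 ⊕ ℤ/3 ⊕ ℤ/3

Derivation:
rank_ℚ(R)=2; free=4−2=2
SNF(R) diag = [3, 3] → torsion [3, 3]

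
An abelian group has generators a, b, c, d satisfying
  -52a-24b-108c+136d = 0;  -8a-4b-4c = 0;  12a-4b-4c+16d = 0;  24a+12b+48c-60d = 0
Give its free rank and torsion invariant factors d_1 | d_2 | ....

Answer: M ≅ ℤ/4 ⊕ ℤ/4 ⊕ ℤ/12 ⊕ ℤ/12

Derivation:
rank_ℚ(R)=4; free=4−4=0
SNF(R) diag = [4, 4, 12, 12] → torsion [4, 4, 12, 12]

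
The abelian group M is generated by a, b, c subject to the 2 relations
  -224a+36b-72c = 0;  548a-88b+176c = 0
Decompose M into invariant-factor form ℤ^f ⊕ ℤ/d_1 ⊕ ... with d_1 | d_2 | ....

rank_ℚ(R)=2; free=3−2=1
SNF(R) diag = [4, 4] → torsion [4, 4]

Answer: M ≅ ℤ^1 ⊕ ℤ/4 ⊕ ℤ/4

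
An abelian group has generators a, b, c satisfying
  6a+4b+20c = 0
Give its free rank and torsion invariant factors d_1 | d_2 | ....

Answer: M ≅ ℤ^2 ⊕ ℤ/2

Derivation:
rank_ℚ(R)=1; free=3−1=2
SNF(R) diag = [2] → torsion [2]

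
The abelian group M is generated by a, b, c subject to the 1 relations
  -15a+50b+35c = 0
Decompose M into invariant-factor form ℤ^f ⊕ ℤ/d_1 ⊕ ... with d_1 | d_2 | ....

Answer: M ≅ ℤ^2 ⊕ ℤ/5

Derivation:
rank_ℚ(R)=1; free=3−1=2
SNF(R) diag = [5] → torsion [5]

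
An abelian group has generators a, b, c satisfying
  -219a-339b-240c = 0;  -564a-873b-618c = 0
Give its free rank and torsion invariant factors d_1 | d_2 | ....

Answer: M ≅ ℤ^1 ⊕ ℤ/3 ⊕ ℤ/3

Derivation:
rank_ℚ(R)=2; free=3−2=1
SNF(R) diag = [3, 3] → torsion [3, 3]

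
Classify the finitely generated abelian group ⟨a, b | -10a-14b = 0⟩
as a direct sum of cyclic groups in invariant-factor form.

rank_ℚ(R)=1; free=2−1=1
SNF(R) diag = [2] → torsion [2]

Answer: M ≅ ℤ^1 ⊕ ℤ/2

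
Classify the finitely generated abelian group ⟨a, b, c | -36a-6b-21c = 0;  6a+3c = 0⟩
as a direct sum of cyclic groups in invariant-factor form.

Answer: M ≅ ℤ^1 ⊕ ℤ/3 ⊕ ℤ/6

Derivation:
rank_ℚ(R)=2; free=3−2=1
SNF(R) diag = [3, 6] → torsion [3, 6]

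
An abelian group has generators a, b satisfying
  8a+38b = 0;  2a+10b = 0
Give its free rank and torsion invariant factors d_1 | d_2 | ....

rank_ℚ(R)=2; free=2−2=0
SNF(R) diag = [2, 2] → torsion [2, 2]

Answer: M ≅ ℤ/2 ⊕ ℤ/2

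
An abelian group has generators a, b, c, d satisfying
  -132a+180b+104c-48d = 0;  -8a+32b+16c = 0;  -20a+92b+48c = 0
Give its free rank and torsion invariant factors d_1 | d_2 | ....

rank_ℚ(R)=3; free=4−3=1
SNF(R) diag = [4, 8, 24] → torsion [4, 8, 24]

Answer: M ≅ ℤ^1 ⊕ ℤ/4 ⊕ ℤ/8 ⊕ ℤ/24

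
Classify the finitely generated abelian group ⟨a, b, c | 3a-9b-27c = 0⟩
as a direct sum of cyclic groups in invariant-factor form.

Answer: M ≅ ℤ^2 ⊕ ℤ/3

Derivation:
rank_ℚ(R)=1; free=3−1=2
SNF(R) diag = [3] → torsion [3]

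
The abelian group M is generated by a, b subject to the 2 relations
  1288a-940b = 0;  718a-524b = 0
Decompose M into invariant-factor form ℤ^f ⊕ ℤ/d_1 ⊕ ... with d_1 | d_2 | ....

rank_ℚ(R)=2; free=2−2=0
SNF(R) diag = [2, 4] → torsion [2, 4]

Answer: M ≅ ℤ/2 ⊕ ℤ/4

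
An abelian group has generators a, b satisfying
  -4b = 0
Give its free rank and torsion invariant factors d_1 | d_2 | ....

rank_ℚ(R)=1; free=2−1=1
SNF(R) diag = [4] → torsion [4]

Answer: M ≅ ℤ^1 ⊕ ℤ/4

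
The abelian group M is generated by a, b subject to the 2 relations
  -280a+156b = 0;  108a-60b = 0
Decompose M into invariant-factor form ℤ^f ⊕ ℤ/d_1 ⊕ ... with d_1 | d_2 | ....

Answer: M ≅ ℤ/4 ⊕ ℤ/12

Derivation:
rank_ℚ(R)=2; free=2−2=0
SNF(R) diag = [4, 12] → torsion [4, 12]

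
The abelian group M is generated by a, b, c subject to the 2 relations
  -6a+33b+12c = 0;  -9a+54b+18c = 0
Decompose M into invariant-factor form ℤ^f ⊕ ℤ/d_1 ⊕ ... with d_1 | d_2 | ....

rank_ℚ(R)=2; free=3−2=1
SNF(R) diag = [3, 9] → torsion [3, 9]

Answer: M ≅ ℤ^1 ⊕ ℤ/3 ⊕ ℤ/9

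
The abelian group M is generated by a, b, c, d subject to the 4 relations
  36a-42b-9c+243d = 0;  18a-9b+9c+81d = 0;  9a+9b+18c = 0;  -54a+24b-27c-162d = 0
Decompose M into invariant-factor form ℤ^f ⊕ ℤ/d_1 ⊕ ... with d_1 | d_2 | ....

rank_ℚ(R)=4; free=4−4=0
SNF(R) diag = [3, 9, 27, 81] → torsion [3, 9, 27, 81]

Answer: M ≅ ℤ/3 ⊕ ℤ/9 ⊕ ℤ/27 ⊕ ℤ/81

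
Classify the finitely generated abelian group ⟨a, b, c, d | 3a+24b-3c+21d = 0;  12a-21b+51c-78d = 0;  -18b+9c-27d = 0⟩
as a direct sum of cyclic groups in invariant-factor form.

Answer: M ≅ ℤ^1 ⊕ ℤ/3 ⊕ ℤ/9 ⊕ ℤ/9

Derivation:
rank_ℚ(R)=3; free=4−3=1
SNF(R) diag = [3, 9, 9] → torsion [3, 9, 9]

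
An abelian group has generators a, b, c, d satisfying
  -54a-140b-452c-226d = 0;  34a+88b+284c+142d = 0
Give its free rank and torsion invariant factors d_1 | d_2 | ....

rank_ℚ(R)=2; free=4−2=2
SNF(R) diag = [2, 4] → torsion [2, 4]

Answer: M ≅ ℤ^2 ⊕ ℤ/2 ⊕ ℤ/4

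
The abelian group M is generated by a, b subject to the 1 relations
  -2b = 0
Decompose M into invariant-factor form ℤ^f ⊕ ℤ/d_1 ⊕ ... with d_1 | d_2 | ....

Answer: M ≅ ℤ^1 ⊕ ℤ/2

Derivation:
rank_ℚ(R)=1; free=2−1=1
SNF(R) diag = [2] → torsion [2]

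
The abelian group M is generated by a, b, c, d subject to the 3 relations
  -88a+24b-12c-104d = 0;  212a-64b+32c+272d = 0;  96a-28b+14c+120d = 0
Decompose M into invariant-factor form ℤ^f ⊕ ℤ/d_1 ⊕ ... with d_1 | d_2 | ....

rank_ℚ(R)=3; free=4−3=1
SNF(R) diag = [2, 4, 8] → torsion [2, 4, 8]

Answer: M ≅ ℤ^1 ⊕ ℤ/2 ⊕ ℤ/4 ⊕ ℤ/8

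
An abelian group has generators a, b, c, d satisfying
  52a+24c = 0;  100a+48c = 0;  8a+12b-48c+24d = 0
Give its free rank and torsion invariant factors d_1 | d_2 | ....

Answer: M ≅ ℤ^1 ⊕ ℤ/4 ⊕ ℤ/12 ⊕ ℤ/24

Derivation:
rank_ℚ(R)=3; free=4−3=1
SNF(R) diag = [4, 12, 24] → torsion [4, 12, 24]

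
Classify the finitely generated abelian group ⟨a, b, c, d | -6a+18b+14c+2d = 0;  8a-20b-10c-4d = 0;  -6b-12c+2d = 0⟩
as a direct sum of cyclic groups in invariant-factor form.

rank_ℚ(R)=3; free=4−3=1
SNF(R) diag = [2, 2, 2] → torsion [2, 2, 2]

Answer: M ≅ ℤ^1 ⊕ ℤ/2 ⊕ ℤ/2 ⊕ ℤ/2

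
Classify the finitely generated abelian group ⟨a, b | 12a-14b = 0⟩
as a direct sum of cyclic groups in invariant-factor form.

rank_ℚ(R)=1; free=2−1=1
SNF(R) diag = [2] → torsion [2]

Answer: M ≅ ℤ^1 ⊕ ℤ/2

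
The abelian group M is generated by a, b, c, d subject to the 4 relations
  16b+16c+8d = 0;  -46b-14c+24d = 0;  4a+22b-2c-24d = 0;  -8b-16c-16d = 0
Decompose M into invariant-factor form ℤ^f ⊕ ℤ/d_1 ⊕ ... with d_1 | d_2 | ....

Answer: M ≅ ℤ/2 ⊕ ℤ/4 ⊕ ℤ/8 ⊕ ℤ/8

Derivation:
rank_ℚ(R)=4; free=4−4=0
SNF(R) diag = [2, 4, 8, 8] → torsion [2, 4, 8, 8]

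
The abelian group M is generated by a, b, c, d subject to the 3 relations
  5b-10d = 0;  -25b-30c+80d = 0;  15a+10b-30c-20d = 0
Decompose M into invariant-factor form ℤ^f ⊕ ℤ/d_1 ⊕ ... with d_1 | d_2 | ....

Answer: M ≅ ℤ^1 ⊕ ℤ/5 ⊕ ℤ/15 ⊕ ℤ/30

Derivation:
rank_ℚ(R)=3; free=4−3=1
SNF(R) diag = [5, 15, 30] → torsion [5, 15, 30]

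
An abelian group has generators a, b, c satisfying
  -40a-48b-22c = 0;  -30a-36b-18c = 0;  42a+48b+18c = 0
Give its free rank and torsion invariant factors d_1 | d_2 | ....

Answer: M ≅ ℤ/2 ⊕ ℤ/6 ⊕ ℤ/12

Derivation:
rank_ℚ(R)=3; free=3−3=0
SNF(R) diag = [2, 6, 12] → torsion [2, 6, 12]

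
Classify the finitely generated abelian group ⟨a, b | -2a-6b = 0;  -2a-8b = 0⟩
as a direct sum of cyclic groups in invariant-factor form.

rank_ℚ(R)=2; free=2−2=0
SNF(R) diag = [2, 2] → torsion [2, 2]

Answer: M ≅ ℤ/2 ⊕ ℤ/2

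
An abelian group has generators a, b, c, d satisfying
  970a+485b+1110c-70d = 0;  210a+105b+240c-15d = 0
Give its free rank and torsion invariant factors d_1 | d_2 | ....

Answer: M ≅ ℤ^2 ⊕ ℤ/5 ⊕ ℤ/15

Derivation:
rank_ℚ(R)=2; free=4−2=2
SNF(R) diag = [5, 15] → torsion [5, 15]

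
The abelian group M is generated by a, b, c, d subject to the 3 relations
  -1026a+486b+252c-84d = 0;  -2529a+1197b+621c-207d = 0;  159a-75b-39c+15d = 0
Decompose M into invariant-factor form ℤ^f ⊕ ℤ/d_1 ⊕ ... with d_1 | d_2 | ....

Answer: M ≅ ℤ^1 ⊕ ℤ/3 ⊕ ℤ/6 ⊕ ℤ/18

Derivation:
rank_ℚ(R)=3; free=4−3=1
SNF(R) diag = [3, 6, 18] → torsion [3, 6, 18]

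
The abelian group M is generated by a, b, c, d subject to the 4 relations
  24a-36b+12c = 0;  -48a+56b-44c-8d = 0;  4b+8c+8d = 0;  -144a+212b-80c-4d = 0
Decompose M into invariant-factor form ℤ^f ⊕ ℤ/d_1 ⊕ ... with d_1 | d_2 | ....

Answer: M ≅ ℤ/4 ⊕ ℤ/4 ⊕ ℤ/12 ⊕ ℤ/24

Derivation:
rank_ℚ(R)=4; free=4−4=0
SNF(R) diag = [4, 4, 12, 24] → torsion [4, 4, 12, 24]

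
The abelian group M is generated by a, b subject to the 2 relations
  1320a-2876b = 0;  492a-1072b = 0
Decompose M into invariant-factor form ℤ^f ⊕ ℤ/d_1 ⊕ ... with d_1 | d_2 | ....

rank_ℚ(R)=2; free=2−2=0
SNF(R) diag = [4, 12] → torsion [4, 12]

Answer: M ≅ ℤ/4 ⊕ ℤ/12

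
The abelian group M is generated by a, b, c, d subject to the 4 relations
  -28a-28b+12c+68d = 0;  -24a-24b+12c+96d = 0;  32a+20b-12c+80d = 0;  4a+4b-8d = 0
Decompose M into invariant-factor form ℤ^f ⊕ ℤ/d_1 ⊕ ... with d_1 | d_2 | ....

Answer: M ≅ ℤ/4 ⊕ ℤ/12 ⊕ ℤ/12 ⊕ ℤ/36

Derivation:
rank_ℚ(R)=4; free=4−4=0
SNF(R) diag = [4, 12, 12, 36] → torsion [4, 12, 12, 36]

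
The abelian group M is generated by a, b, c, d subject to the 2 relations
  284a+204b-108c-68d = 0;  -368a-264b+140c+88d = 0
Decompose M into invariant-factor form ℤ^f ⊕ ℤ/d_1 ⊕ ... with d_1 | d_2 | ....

Answer: M ≅ ℤ^2 ⊕ ℤ/4 ⊕ ℤ/4

Derivation:
rank_ℚ(R)=2; free=4−2=2
SNF(R) diag = [4, 4] → torsion [4, 4]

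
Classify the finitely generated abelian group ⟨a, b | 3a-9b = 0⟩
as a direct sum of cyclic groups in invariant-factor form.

Answer: M ≅ ℤ^1 ⊕ ℤ/3

Derivation:
rank_ℚ(R)=1; free=2−1=1
SNF(R) diag = [3] → torsion [3]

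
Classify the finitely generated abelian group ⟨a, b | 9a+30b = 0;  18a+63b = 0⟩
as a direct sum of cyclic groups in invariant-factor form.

rank_ℚ(R)=2; free=2−2=0
SNF(R) diag = [3, 9] → torsion [3, 9]

Answer: M ≅ ℤ/3 ⊕ ℤ/9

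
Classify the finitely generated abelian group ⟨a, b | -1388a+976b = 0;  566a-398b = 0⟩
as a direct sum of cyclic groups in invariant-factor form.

rank_ℚ(R)=2; free=2−2=0
SNF(R) diag = [2, 4] → torsion [2, 4]

Answer: M ≅ ℤ/2 ⊕ ℤ/4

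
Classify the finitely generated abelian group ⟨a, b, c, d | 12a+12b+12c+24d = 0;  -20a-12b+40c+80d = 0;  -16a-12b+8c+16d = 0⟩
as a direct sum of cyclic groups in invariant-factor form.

Answer: M ≅ ℤ^1 ⊕ ℤ/4 ⊕ ℤ/12 ⊕ ℤ/12

Derivation:
rank_ℚ(R)=3; free=4−3=1
SNF(R) diag = [4, 12, 12] → torsion [4, 12, 12]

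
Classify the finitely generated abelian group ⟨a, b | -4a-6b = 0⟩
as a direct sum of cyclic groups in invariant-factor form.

rank_ℚ(R)=1; free=2−1=1
SNF(R) diag = [2] → torsion [2]

Answer: M ≅ ℤ^1 ⊕ ℤ/2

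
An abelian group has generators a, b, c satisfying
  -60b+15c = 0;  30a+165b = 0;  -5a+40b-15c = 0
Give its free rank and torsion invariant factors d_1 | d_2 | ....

rank_ℚ(R)=3; free=3−3=0
SNF(R) diag = [5, 15, 45] → torsion [5, 15, 45]

Answer: M ≅ ℤ/5 ⊕ ℤ/15 ⊕ ℤ/45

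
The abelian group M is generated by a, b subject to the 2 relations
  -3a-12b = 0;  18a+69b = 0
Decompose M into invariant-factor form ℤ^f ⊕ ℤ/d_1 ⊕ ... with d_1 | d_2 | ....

Answer: M ≅ ℤ/3 ⊕ ℤ/3

Derivation:
rank_ℚ(R)=2; free=2−2=0
SNF(R) diag = [3, 3] → torsion [3, 3]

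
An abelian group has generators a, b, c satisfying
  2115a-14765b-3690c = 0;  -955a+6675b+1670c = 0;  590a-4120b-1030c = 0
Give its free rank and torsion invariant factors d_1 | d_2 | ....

Answer: M ≅ ℤ/5 ⊕ ℤ/10 ⊕ ℤ/30

Derivation:
rank_ℚ(R)=3; free=3−3=0
SNF(R) diag = [5, 10, 30] → torsion [5, 10, 30]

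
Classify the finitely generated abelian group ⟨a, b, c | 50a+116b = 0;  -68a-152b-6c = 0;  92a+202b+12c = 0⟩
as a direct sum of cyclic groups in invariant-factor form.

Answer: M ≅ ℤ/2 ⊕ ℤ/2 ⊕ ℤ/6

Derivation:
rank_ℚ(R)=3; free=3−3=0
SNF(R) diag = [2, 2, 6] → torsion [2, 2, 6]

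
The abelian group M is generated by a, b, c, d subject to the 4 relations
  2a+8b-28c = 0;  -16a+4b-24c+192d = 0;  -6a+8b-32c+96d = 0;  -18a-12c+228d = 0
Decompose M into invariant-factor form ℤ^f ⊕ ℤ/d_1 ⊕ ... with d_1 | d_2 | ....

rank_ℚ(R)=4; free=4−4=0
SNF(R) diag = [2, 4, 12, 36] → torsion [2, 4, 12, 36]

Answer: M ≅ ℤ/2 ⊕ ℤ/4 ⊕ ℤ/12 ⊕ ℤ/36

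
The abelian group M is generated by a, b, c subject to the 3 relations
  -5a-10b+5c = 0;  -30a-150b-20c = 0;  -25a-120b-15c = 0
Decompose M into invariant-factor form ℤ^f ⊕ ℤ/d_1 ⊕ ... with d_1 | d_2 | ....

Answer: M ≅ ℤ/5 ⊕ ℤ/10 ⊕ ℤ/10

Derivation:
rank_ℚ(R)=3; free=3−3=0
SNF(R) diag = [5, 10, 10] → torsion [5, 10, 10]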